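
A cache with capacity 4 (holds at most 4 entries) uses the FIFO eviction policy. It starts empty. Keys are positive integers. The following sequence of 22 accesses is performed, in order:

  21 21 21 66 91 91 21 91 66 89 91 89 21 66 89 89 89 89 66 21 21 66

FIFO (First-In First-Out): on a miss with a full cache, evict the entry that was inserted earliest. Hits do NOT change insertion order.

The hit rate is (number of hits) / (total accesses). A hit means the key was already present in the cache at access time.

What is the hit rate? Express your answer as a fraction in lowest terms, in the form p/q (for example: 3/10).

FIFO simulation (capacity=4):
  1. access 21: MISS. Cache (old->new): [21]
  2. access 21: HIT. Cache (old->new): [21]
  3. access 21: HIT. Cache (old->new): [21]
  4. access 66: MISS. Cache (old->new): [21 66]
  5. access 91: MISS. Cache (old->new): [21 66 91]
  6. access 91: HIT. Cache (old->new): [21 66 91]
  7. access 21: HIT. Cache (old->new): [21 66 91]
  8. access 91: HIT. Cache (old->new): [21 66 91]
  9. access 66: HIT. Cache (old->new): [21 66 91]
  10. access 89: MISS. Cache (old->new): [21 66 91 89]
  11. access 91: HIT. Cache (old->new): [21 66 91 89]
  12. access 89: HIT. Cache (old->new): [21 66 91 89]
  13. access 21: HIT. Cache (old->new): [21 66 91 89]
  14. access 66: HIT. Cache (old->new): [21 66 91 89]
  15. access 89: HIT. Cache (old->new): [21 66 91 89]
  16. access 89: HIT. Cache (old->new): [21 66 91 89]
  17. access 89: HIT. Cache (old->new): [21 66 91 89]
  18. access 89: HIT. Cache (old->new): [21 66 91 89]
  19. access 66: HIT. Cache (old->new): [21 66 91 89]
  20. access 21: HIT. Cache (old->new): [21 66 91 89]
  21. access 21: HIT. Cache (old->new): [21 66 91 89]
  22. access 66: HIT. Cache (old->new): [21 66 91 89]
Total: 18 hits, 4 misses, 0 evictions

Hit rate = 18/22 = 9/11

Answer: 9/11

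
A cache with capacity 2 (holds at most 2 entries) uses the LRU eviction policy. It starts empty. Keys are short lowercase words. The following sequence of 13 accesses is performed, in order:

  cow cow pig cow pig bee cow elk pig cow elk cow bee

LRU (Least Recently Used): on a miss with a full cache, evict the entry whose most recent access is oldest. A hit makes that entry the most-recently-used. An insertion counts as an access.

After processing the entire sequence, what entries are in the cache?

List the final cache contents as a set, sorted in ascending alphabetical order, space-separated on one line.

LRU simulation (capacity=2):
  1. access cow: MISS. Cache (LRU->MRU): [cow]
  2. access cow: HIT. Cache (LRU->MRU): [cow]
  3. access pig: MISS. Cache (LRU->MRU): [cow pig]
  4. access cow: HIT. Cache (LRU->MRU): [pig cow]
  5. access pig: HIT. Cache (LRU->MRU): [cow pig]
  6. access bee: MISS, evict cow. Cache (LRU->MRU): [pig bee]
  7. access cow: MISS, evict pig. Cache (LRU->MRU): [bee cow]
  8. access elk: MISS, evict bee. Cache (LRU->MRU): [cow elk]
  9. access pig: MISS, evict cow. Cache (LRU->MRU): [elk pig]
  10. access cow: MISS, evict elk. Cache (LRU->MRU): [pig cow]
  11. access elk: MISS, evict pig. Cache (LRU->MRU): [cow elk]
  12. access cow: HIT. Cache (LRU->MRU): [elk cow]
  13. access bee: MISS, evict elk. Cache (LRU->MRU): [cow bee]
Total: 4 hits, 9 misses, 7 evictions

Answer: bee cow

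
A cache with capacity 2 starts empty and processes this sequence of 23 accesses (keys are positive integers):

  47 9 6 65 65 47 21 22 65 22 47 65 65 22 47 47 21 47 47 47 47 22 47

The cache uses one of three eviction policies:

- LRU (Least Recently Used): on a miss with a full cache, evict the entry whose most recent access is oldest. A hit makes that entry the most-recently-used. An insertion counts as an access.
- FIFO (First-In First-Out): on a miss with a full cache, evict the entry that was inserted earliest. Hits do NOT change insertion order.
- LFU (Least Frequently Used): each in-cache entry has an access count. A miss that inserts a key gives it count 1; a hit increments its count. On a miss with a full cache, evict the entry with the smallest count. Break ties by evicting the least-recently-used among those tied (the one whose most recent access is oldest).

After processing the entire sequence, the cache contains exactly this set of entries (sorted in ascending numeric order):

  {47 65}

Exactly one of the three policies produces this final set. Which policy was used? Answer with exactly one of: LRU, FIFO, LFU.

Answer: LFU

Derivation:
Simulating under each policy and comparing final sets:
  LRU: final set = {22 47} -> differs
  FIFO: final set = {22 47} -> differs
  LFU: final set = {47 65} -> MATCHES target
Only LFU produces the target set.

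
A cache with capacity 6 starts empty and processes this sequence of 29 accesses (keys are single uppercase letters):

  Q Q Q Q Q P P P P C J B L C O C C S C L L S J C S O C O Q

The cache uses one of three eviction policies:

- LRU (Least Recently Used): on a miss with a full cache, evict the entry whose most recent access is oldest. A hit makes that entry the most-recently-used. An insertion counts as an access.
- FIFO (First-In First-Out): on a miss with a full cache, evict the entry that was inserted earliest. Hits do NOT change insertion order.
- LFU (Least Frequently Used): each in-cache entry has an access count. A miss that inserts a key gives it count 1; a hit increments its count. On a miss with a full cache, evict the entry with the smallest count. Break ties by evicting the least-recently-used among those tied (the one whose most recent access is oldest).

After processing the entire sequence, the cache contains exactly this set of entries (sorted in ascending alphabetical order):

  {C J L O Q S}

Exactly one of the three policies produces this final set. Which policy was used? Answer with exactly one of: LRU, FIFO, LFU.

Simulating under each policy and comparing final sets:
  LRU: final set = {C J L O Q S} -> MATCHES target
  FIFO: final set = {B J L O Q S} -> differs
  LFU: final set = {C L O P Q S} -> differs
Only LRU produces the target set.

Answer: LRU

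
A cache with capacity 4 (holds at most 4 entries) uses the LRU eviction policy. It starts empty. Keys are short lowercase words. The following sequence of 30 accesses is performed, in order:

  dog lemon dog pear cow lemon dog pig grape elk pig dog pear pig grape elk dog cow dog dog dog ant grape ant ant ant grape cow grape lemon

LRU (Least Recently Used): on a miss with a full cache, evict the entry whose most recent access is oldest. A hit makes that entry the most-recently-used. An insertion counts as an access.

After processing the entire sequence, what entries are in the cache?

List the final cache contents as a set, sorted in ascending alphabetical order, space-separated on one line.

Answer: ant cow grape lemon

Derivation:
LRU simulation (capacity=4):
  1. access dog: MISS. Cache (LRU->MRU): [dog]
  2. access lemon: MISS. Cache (LRU->MRU): [dog lemon]
  3. access dog: HIT. Cache (LRU->MRU): [lemon dog]
  4. access pear: MISS. Cache (LRU->MRU): [lemon dog pear]
  5. access cow: MISS. Cache (LRU->MRU): [lemon dog pear cow]
  6. access lemon: HIT. Cache (LRU->MRU): [dog pear cow lemon]
  7. access dog: HIT. Cache (LRU->MRU): [pear cow lemon dog]
  8. access pig: MISS, evict pear. Cache (LRU->MRU): [cow lemon dog pig]
  9. access grape: MISS, evict cow. Cache (LRU->MRU): [lemon dog pig grape]
  10. access elk: MISS, evict lemon. Cache (LRU->MRU): [dog pig grape elk]
  11. access pig: HIT. Cache (LRU->MRU): [dog grape elk pig]
  12. access dog: HIT. Cache (LRU->MRU): [grape elk pig dog]
  13. access pear: MISS, evict grape. Cache (LRU->MRU): [elk pig dog pear]
  14. access pig: HIT. Cache (LRU->MRU): [elk dog pear pig]
  15. access grape: MISS, evict elk. Cache (LRU->MRU): [dog pear pig grape]
  16. access elk: MISS, evict dog. Cache (LRU->MRU): [pear pig grape elk]
  17. access dog: MISS, evict pear. Cache (LRU->MRU): [pig grape elk dog]
  18. access cow: MISS, evict pig. Cache (LRU->MRU): [grape elk dog cow]
  19. access dog: HIT. Cache (LRU->MRU): [grape elk cow dog]
  20. access dog: HIT. Cache (LRU->MRU): [grape elk cow dog]
  21. access dog: HIT. Cache (LRU->MRU): [grape elk cow dog]
  22. access ant: MISS, evict grape. Cache (LRU->MRU): [elk cow dog ant]
  23. access grape: MISS, evict elk. Cache (LRU->MRU): [cow dog ant grape]
  24. access ant: HIT. Cache (LRU->MRU): [cow dog grape ant]
  25. access ant: HIT. Cache (LRU->MRU): [cow dog grape ant]
  26. access ant: HIT. Cache (LRU->MRU): [cow dog grape ant]
  27. access grape: HIT. Cache (LRU->MRU): [cow dog ant grape]
  28. access cow: HIT. Cache (LRU->MRU): [dog ant grape cow]
  29. access grape: HIT. Cache (LRU->MRU): [dog ant cow grape]
  30. access lemon: MISS, evict dog. Cache (LRU->MRU): [ant cow grape lemon]
Total: 15 hits, 15 misses, 11 evictions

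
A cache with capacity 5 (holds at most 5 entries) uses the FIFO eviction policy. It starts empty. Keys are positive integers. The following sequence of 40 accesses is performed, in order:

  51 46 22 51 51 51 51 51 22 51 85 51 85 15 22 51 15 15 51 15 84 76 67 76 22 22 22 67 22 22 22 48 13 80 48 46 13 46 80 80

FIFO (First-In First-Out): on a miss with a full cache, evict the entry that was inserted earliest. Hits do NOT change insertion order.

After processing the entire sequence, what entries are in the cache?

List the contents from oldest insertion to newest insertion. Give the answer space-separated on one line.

Answer: 22 48 13 80 46

Derivation:
FIFO simulation (capacity=5):
  1. access 51: MISS. Cache (old->new): [51]
  2. access 46: MISS. Cache (old->new): [51 46]
  3. access 22: MISS. Cache (old->new): [51 46 22]
  4. access 51: HIT. Cache (old->new): [51 46 22]
  5. access 51: HIT. Cache (old->new): [51 46 22]
  6. access 51: HIT. Cache (old->new): [51 46 22]
  7. access 51: HIT. Cache (old->new): [51 46 22]
  8. access 51: HIT. Cache (old->new): [51 46 22]
  9. access 22: HIT. Cache (old->new): [51 46 22]
  10. access 51: HIT. Cache (old->new): [51 46 22]
  11. access 85: MISS. Cache (old->new): [51 46 22 85]
  12. access 51: HIT. Cache (old->new): [51 46 22 85]
  13. access 85: HIT. Cache (old->new): [51 46 22 85]
  14. access 15: MISS. Cache (old->new): [51 46 22 85 15]
  15. access 22: HIT. Cache (old->new): [51 46 22 85 15]
  16. access 51: HIT. Cache (old->new): [51 46 22 85 15]
  17. access 15: HIT. Cache (old->new): [51 46 22 85 15]
  18. access 15: HIT. Cache (old->new): [51 46 22 85 15]
  19. access 51: HIT. Cache (old->new): [51 46 22 85 15]
  20. access 15: HIT. Cache (old->new): [51 46 22 85 15]
  21. access 84: MISS, evict 51. Cache (old->new): [46 22 85 15 84]
  22. access 76: MISS, evict 46. Cache (old->new): [22 85 15 84 76]
  23. access 67: MISS, evict 22. Cache (old->new): [85 15 84 76 67]
  24. access 76: HIT. Cache (old->new): [85 15 84 76 67]
  25. access 22: MISS, evict 85. Cache (old->new): [15 84 76 67 22]
  26. access 22: HIT. Cache (old->new): [15 84 76 67 22]
  27. access 22: HIT. Cache (old->new): [15 84 76 67 22]
  28. access 67: HIT. Cache (old->new): [15 84 76 67 22]
  29. access 22: HIT. Cache (old->new): [15 84 76 67 22]
  30. access 22: HIT. Cache (old->new): [15 84 76 67 22]
  31. access 22: HIT. Cache (old->new): [15 84 76 67 22]
  32. access 48: MISS, evict 15. Cache (old->new): [84 76 67 22 48]
  33. access 13: MISS, evict 84. Cache (old->new): [76 67 22 48 13]
  34. access 80: MISS, evict 76. Cache (old->new): [67 22 48 13 80]
  35. access 48: HIT. Cache (old->new): [67 22 48 13 80]
  36. access 46: MISS, evict 67. Cache (old->new): [22 48 13 80 46]
  37. access 13: HIT. Cache (old->new): [22 48 13 80 46]
  38. access 46: HIT. Cache (old->new): [22 48 13 80 46]
  39. access 80: HIT. Cache (old->new): [22 48 13 80 46]
  40. access 80: HIT. Cache (old->new): [22 48 13 80 46]
Total: 27 hits, 13 misses, 8 evictions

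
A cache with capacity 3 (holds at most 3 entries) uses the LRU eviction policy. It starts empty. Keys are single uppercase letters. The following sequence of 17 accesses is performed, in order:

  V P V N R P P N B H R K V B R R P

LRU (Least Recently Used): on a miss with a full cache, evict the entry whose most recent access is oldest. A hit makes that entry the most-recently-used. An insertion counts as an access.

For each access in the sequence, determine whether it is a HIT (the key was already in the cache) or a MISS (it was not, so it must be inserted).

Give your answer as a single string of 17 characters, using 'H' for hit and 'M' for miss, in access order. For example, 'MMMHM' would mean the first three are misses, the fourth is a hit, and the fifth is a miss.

Answer: MMHMMMHHMMMMMMMHM

Derivation:
LRU simulation (capacity=3):
  1. access V: MISS. Cache (LRU->MRU): [V]
  2. access P: MISS. Cache (LRU->MRU): [V P]
  3. access V: HIT. Cache (LRU->MRU): [P V]
  4. access N: MISS. Cache (LRU->MRU): [P V N]
  5. access R: MISS, evict P. Cache (LRU->MRU): [V N R]
  6. access P: MISS, evict V. Cache (LRU->MRU): [N R P]
  7. access P: HIT. Cache (LRU->MRU): [N R P]
  8. access N: HIT. Cache (LRU->MRU): [R P N]
  9. access B: MISS, evict R. Cache (LRU->MRU): [P N B]
  10. access H: MISS, evict P. Cache (LRU->MRU): [N B H]
  11. access R: MISS, evict N. Cache (LRU->MRU): [B H R]
  12. access K: MISS, evict B. Cache (LRU->MRU): [H R K]
  13. access V: MISS, evict H. Cache (LRU->MRU): [R K V]
  14. access B: MISS, evict R. Cache (LRU->MRU): [K V B]
  15. access R: MISS, evict K. Cache (LRU->MRU): [V B R]
  16. access R: HIT. Cache (LRU->MRU): [V B R]
  17. access P: MISS, evict V. Cache (LRU->MRU): [B R P]
Total: 4 hits, 13 misses, 10 evictions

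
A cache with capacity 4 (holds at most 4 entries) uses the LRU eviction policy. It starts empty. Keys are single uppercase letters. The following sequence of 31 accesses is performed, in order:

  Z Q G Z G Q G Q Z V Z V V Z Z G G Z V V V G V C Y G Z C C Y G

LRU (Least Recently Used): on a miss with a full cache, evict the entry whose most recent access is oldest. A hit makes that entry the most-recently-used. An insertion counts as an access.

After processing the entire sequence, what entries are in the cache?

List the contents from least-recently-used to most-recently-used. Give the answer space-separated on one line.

LRU simulation (capacity=4):
  1. access Z: MISS. Cache (LRU->MRU): [Z]
  2. access Q: MISS. Cache (LRU->MRU): [Z Q]
  3. access G: MISS. Cache (LRU->MRU): [Z Q G]
  4. access Z: HIT. Cache (LRU->MRU): [Q G Z]
  5. access G: HIT. Cache (LRU->MRU): [Q Z G]
  6. access Q: HIT. Cache (LRU->MRU): [Z G Q]
  7. access G: HIT. Cache (LRU->MRU): [Z Q G]
  8. access Q: HIT. Cache (LRU->MRU): [Z G Q]
  9. access Z: HIT. Cache (LRU->MRU): [G Q Z]
  10. access V: MISS. Cache (LRU->MRU): [G Q Z V]
  11. access Z: HIT. Cache (LRU->MRU): [G Q V Z]
  12. access V: HIT. Cache (LRU->MRU): [G Q Z V]
  13. access V: HIT. Cache (LRU->MRU): [G Q Z V]
  14. access Z: HIT. Cache (LRU->MRU): [G Q V Z]
  15. access Z: HIT. Cache (LRU->MRU): [G Q V Z]
  16. access G: HIT. Cache (LRU->MRU): [Q V Z G]
  17. access G: HIT. Cache (LRU->MRU): [Q V Z G]
  18. access Z: HIT. Cache (LRU->MRU): [Q V G Z]
  19. access V: HIT. Cache (LRU->MRU): [Q G Z V]
  20. access V: HIT. Cache (LRU->MRU): [Q G Z V]
  21. access V: HIT. Cache (LRU->MRU): [Q G Z V]
  22. access G: HIT. Cache (LRU->MRU): [Q Z V G]
  23. access V: HIT. Cache (LRU->MRU): [Q Z G V]
  24. access C: MISS, evict Q. Cache (LRU->MRU): [Z G V C]
  25. access Y: MISS, evict Z. Cache (LRU->MRU): [G V C Y]
  26. access G: HIT. Cache (LRU->MRU): [V C Y G]
  27. access Z: MISS, evict V. Cache (LRU->MRU): [C Y G Z]
  28. access C: HIT. Cache (LRU->MRU): [Y G Z C]
  29. access C: HIT. Cache (LRU->MRU): [Y G Z C]
  30. access Y: HIT. Cache (LRU->MRU): [G Z C Y]
  31. access G: HIT. Cache (LRU->MRU): [Z C Y G]
Total: 24 hits, 7 misses, 3 evictions

Answer: Z C Y G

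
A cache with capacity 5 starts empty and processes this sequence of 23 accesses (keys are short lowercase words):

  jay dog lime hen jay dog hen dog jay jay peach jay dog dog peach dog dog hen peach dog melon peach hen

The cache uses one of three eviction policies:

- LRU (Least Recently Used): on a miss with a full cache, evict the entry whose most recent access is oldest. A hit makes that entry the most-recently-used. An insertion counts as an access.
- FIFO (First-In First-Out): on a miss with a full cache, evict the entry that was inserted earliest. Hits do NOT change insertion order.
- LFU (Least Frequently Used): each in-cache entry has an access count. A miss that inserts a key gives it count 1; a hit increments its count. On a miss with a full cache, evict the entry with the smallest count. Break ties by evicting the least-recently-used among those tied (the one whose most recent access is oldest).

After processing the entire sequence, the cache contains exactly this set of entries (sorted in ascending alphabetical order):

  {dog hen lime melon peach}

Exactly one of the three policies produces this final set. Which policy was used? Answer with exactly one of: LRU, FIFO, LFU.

Simulating under each policy and comparing final sets:
  LRU: final set = {dog hen jay melon peach} -> differs
  FIFO: final set = {dog hen lime melon peach} -> MATCHES target
  LFU: final set = {dog hen jay melon peach} -> differs
Only FIFO produces the target set.

Answer: FIFO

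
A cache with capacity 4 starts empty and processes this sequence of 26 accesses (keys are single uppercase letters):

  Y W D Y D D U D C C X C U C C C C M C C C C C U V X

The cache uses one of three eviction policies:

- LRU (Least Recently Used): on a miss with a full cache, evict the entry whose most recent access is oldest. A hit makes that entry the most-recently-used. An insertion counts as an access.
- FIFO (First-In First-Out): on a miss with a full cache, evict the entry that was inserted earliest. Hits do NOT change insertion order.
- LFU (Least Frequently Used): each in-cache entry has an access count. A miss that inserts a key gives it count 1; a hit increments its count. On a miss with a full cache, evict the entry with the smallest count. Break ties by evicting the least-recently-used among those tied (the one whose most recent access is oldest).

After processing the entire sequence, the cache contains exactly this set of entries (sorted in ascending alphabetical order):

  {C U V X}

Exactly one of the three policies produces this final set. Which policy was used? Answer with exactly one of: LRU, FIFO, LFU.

Answer: LRU

Derivation:
Simulating under each policy and comparing final sets:
  LRU: final set = {C U V X} -> MATCHES target
  FIFO: final set = {C M V X} -> differs
  LFU: final set = {C D X Y} -> differs
Only LRU produces the target set.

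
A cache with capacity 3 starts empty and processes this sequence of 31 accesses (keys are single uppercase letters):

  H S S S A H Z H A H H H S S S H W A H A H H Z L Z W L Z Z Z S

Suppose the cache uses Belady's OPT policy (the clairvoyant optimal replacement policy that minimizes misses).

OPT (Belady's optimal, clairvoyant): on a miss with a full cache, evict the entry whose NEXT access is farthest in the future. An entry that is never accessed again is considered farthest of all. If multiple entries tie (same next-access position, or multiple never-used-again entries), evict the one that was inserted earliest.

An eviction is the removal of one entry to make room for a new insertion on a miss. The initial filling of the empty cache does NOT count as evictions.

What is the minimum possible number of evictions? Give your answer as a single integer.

OPT (Belady) simulation (capacity=3):
  1. access H: MISS. Cache: [H]
  2. access S: MISS. Cache: [H S]
  3. access S: HIT. Next use of S: step 4. Cache: [H S]
  4. access S: HIT. Next use of S: step 13. Cache: [H S]
  5. access A: MISS. Cache: [H S A]
  6. access H: HIT. Next use of H: step 8. Cache: [H S A]
  7. access Z: MISS, evict S (next use: step 13). Cache: [H A Z]
  8. access H: HIT. Next use of H: step 10. Cache: [H A Z]
  9. access A: HIT. Next use of A: step 18. Cache: [H A Z]
  10. access H: HIT. Next use of H: step 11. Cache: [H A Z]
  11. access H: HIT. Next use of H: step 12. Cache: [H A Z]
  12. access H: HIT. Next use of H: step 16. Cache: [H A Z]
  13. access S: MISS, evict Z (next use: step 23). Cache: [H A S]
  14. access S: HIT. Next use of S: step 15. Cache: [H A S]
  15. access S: HIT. Next use of S: step 31. Cache: [H A S]
  16. access H: HIT. Next use of H: step 19. Cache: [H A S]
  17. access W: MISS, evict S (next use: step 31). Cache: [H A W]
  18. access A: HIT. Next use of A: step 20. Cache: [H A W]
  19. access H: HIT. Next use of H: step 21. Cache: [H A W]
  20. access A: HIT. Next use of A: never. Cache: [H A W]
  21. access H: HIT. Next use of H: step 22. Cache: [H A W]
  22. access H: HIT. Next use of H: never. Cache: [H A W]
  23. access Z: MISS, evict H (next use: never). Cache: [A W Z]
  24. access L: MISS, evict A (next use: never). Cache: [W Z L]
  25. access Z: HIT. Next use of Z: step 28. Cache: [W Z L]
  26. access W: HIT. Next use of W: never. Cache: [W Z L]
  27. access L: HIT. Next use of L: never. Cache: [W Z L]
  28. access Z: HIT. Next use of Z: step 29. Cache: [W Z L]
  29. access Z: HIT. Next use of Z: step 30. Cache: [W Z L]
  30. access Z: HIT. Next use of Z: never. Cache: [W Z L]
  31. access S: MISS, evict W (next use: never). Cache: [Z L S]
Total: 22 hits, 9 misses, 6 evictions

Answer: 6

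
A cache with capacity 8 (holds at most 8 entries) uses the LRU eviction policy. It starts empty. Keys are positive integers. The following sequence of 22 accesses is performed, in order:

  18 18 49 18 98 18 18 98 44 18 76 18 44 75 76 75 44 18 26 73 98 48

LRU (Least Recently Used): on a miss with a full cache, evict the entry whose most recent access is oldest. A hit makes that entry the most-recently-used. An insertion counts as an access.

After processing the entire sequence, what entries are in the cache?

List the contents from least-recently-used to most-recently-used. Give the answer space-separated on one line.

LRU simulation (capacity=8):
  1. access 18: MISS. Cache (LRU->MRU): [18]
  2. access 18: HIT. Cache (LRU->MRU): [18]
  3. access 49: MISS. Cache (LRU->MRU): [18 49]
  4. access 18: HIT. Cache (LRU->MRU): [49 18]
  5. access 98: MISS. Cache (LRU->MRU): [49 18 98]
  6. access 18: HIT. Cache (LRU->MRU): [49 98 18]
  7. access 18: HIT. Cache (LRU->MRU): [49 98 18]
  8. access 98: HIT. Cache (LRU->MRU): [49 18 98]
  9. access 44: MISS. Cache (LRU->MRU): [49 18 98 44]
  10. access 18: HIT. Cache (LRU->MRU): [49 98 44 18]
  11. access 76: MISS. Cache (LRU->MRU): [49 98 44 18 76]
  12. access 18: HIT. Cache (LRU->MRU): [49 98 44 76 18]
  13. access 44: HIT. Cache (LRU->MRU): [49 98 76 18 44]
  14. access 75: MISS. Cache (LRU->MRU): [49 98 76 18 44 75]
  15. access 76: HIT. Cache (LRU->MRU): [49 98 18 44 75 76]
  16. access 75: HIT. Cache (LRU->MRU): [49 98 18 44 76 75]
  17. access 44: HIT. Cache (LRU->MRU): [49 98 18 76 75 44]
  18. access 18: HIT. Cache (LRU->MRU): [49 98 76 75 44 18]
  19. access 26: MISS. Cache (LRU->MRU): [49 98 76 75 44 18 26]
  20. access 73: MISS. Cache (LRU->MRU): [49 98 76 75 44 18 26 73]
  21. access 98: HIT. Cache (LRU->MRU): [49 76 75 44 18 26 73 98]
  22. access 48: MISS, evict 49. Cache (LRU->MRU): [76 75 44 18 26 73 98 48]
Total: 13 hits, 9 misses, 1 evictions

Answer: 76 75 44 18 26 73 98 48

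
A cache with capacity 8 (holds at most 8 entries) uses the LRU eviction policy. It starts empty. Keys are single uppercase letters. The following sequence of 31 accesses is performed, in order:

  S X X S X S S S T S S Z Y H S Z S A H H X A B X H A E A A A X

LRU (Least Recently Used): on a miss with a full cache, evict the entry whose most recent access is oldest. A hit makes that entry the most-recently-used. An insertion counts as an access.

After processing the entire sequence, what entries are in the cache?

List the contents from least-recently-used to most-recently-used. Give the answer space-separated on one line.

LRU simulation (capacity=8):
  1. access S: MISS. Cache (LRU->MRU): [S]
  2. access X: MISS. Cache (LRU->MRU): [S X]
  3. access X: HIT. Cache (LRU->MRU): [S X]
  4. access S: HIT. Cache (LRU->MRU): [X S]
  5. access X: HIT. Cache (LRU->MRU): [S X]
  6. access S: HIT. Cache (LRU->MRU): [X S]
  7. access S: HIT. Cache (LRU->MRU): [X S]
  8. access S: HIT. Cache (LRU->MRU): [X S]
  9. access T: MISS. Cache (LRU->MRU): [X S T]
  10. access S: HIT. Cache (LRU->MRU): [X T S]
  11. access S: HIT. Cache (LRU->MRU): [X T S]
  12. access Z: MISS. Cache (LRU->MRU): [X T S Z]
  13. access Y: MISS. Cache (LRU->MRU): [X T S Z Y]
  14. access H: MISS. Cache (LRU->MRU): [X T S Z Y H]
  15. access S: HIT. Cache (LRU->MRU): [X T Z Y H S]
  16. access Z: HIT. Cache (LRU->MRU): [X T Y H S Z]
  17. access S: HIT. Cache (LRU->MRU): [X T Y H Z S]
  18. access A: MISS. Cache (LRU->MRU): [X T Y H Z S A]
  19. access H: HIT. Cache (LRU->MRU): [X T Y Z S A H]
  20. access H: HIT. Cache (LRU->MRU): [X T Y Z S A H]
  21. access X: HIT. Cache (LRU->MRU): [T Y Z S A H X]
  22. access A: HIT. Cache (LRU->MRU): [T Y Z S H X A]
  23. access B: MISS. Cache (LRU->MRU): [T Y Z S H X A B]
  24. access X: HIT. Cache (LRU->MRU): [T Y Z S H A B X]
  25. access H: HIT. Cache (LRU->MRU): [T Y Z S A B X H]
  26. access A: HIT. Cache (LRU->MRU): [T Y Z S B X H A]
  27. access E: MISS, evict T. Cache (LRU->MRU): [Y Z S B X H A E]
  28. access A: HIT. Cache (LRU->MRU): [Y Z S B X H E A]
  29. access A: HIT. Cache (LRU->MRU): [Y Z S B X H E A]
  30. access A: HIT. Cache (LRU->MRU): [Y Z S B X H E A]
  31. access X: HIT. Cache (LRU->MRU): [Y Z S B H E A X]
Total: 22 hits, 9 misses, 1 evictions

Answer: Y Z S B H E A X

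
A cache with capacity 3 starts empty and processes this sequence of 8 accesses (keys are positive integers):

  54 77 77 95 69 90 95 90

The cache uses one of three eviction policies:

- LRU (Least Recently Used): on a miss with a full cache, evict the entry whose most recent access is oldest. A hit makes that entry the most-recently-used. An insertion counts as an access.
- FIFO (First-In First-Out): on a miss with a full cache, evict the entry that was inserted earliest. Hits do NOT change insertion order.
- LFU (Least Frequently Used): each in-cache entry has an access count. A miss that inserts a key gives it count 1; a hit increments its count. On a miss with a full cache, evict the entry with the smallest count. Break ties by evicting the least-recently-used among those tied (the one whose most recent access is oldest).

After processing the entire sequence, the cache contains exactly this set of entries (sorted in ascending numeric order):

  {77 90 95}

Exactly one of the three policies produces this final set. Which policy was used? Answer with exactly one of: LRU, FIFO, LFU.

Simulating under each policy and comparing final sets:
  LRU: final set = {69 90 95} -> differs
  FIFO: final set = {69 90 95} -> differs
  LFU: final set = {77 90 95} -> MATCHES target
Only LFU produces the target set.

Answer: LFU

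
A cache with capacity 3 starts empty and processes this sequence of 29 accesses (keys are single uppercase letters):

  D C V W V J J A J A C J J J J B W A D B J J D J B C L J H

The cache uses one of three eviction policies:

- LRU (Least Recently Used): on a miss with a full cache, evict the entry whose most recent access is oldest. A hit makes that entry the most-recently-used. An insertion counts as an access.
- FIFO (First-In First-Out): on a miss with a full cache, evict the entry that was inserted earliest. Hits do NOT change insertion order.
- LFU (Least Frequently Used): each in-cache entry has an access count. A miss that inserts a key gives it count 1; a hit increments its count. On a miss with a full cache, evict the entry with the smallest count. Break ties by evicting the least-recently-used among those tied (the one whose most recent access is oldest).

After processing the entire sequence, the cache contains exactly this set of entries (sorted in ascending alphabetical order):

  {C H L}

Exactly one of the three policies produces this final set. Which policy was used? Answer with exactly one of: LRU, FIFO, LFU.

Simulating under each policy and comparing final sets:
  LRU: final set = {H J L} -> differs
  FIFO: final set = {C H L} -> MATCHES target
  LFU: final set = {A H J} -> differs
Only FIFO produces the target set.

Answer: FIFO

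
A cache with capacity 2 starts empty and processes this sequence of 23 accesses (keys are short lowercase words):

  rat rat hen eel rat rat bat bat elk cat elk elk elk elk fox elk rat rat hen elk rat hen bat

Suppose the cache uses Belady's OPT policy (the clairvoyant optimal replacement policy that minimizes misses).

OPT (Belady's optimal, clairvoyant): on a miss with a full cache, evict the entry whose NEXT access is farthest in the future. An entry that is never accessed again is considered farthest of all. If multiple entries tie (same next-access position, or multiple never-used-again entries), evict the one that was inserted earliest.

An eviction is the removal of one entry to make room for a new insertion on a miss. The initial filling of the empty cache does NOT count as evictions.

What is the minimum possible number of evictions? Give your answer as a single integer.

OPT (Belady) simulation (capacity=2):
  1. access rat: MISS. Cache: [rat]
  2. access rat: HIT. Next use of rat: step 5. Cache: [rat]
  3. access hen: MISS. Cache: [rat hen]
  4. access eel: MISS, evict hen (next use: step 19). Cache: [rat eel]
  5. access rat: HIT. Next use of rat: step 6. Cache: [rat eel]
  6. access rat: HIT. Next use of rat: step 17. Cache: [rat eel]
  7. access bat: MISS, evict eel (next use: never). Cache: [rat bat]
  8. access bat: HIT. Next use of bat: step 23. Cache: [rat bat]
  9. access elk: MISS, evict bat (next use: step 23). Cache: [rat elk]
  10. access cat: MISS, evict rat (next use: step 17). Cache: [elk cat]
  11. access elk: HIT. Next use of elk: step 12. Cache: [elk cat]
  12. access elk: HIT. Next use of elk: step 13. Cache: [elk cat]
  13. access elk: HIT. Next use of elk: step 14. Cache: [elk cat]
  14. access elk: HIT. Next use of elk: step 16. Cache: [elk cat]
  15. access fox: MISS, evict cat (next use: never). Cache: [elk fox]
  16. access elk: HIT. Next use of elk: step 20. Cache: [elk fox]
  17. access rat: MISS, evict fox (next use: never). Cache: [elk rat]
  18. access rat: HIT. Next use of rat: step 21. Cache: [elk rat]
  19. access hen: MISS, evict rat (next use: step 21). Cache: [elk hen]
  20. access elk: HIT. Next use of elk: never. Cache: [elk hen]
  21. access rat: MISS, evict elk (next use: never). Cache: [hen rat]
  22. access hen: HIT. Next use of hen: never. Cache: [hen rat]
  23. access bat: MISS, evict hen (next use: never). Cache: [rat bat]
Total: 12 hits, 11 misses, 9 evictions

Answer: 9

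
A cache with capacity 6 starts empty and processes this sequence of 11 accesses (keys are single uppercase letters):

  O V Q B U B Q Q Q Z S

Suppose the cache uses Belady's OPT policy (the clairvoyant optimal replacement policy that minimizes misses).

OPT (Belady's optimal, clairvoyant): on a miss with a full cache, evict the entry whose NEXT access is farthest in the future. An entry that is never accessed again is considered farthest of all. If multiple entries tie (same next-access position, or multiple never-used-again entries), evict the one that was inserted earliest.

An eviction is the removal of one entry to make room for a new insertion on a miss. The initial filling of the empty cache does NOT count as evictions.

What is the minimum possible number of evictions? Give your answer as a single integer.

OPT (Belady) simulation (capacity=6):
  1. access O: MISS. Cache: [O]
  2. access V: MISS. Cache: [O V]
  3. access Q: MISS. Cache: [O V Q]
  4. access B: MISS. Cache: [O V Q B]
  5. access U: MISS. Cache: [O V Q B U]
  6. access B: HIT. Next use of B: never. Cache: [O V Q B U]
  7. access Q: HIT. Next use of Q: step 8. Cache: [O V Q B U]
  8. access Q: HIT. Next use of Q: step 9. Cache: [O V Q B U]
  9. access Q: HIT. Next use of Q: never. Cache: [O V Q B U]
  10. access Z: MISS. Cache: [O V Q B U Z]
  11. access S: MISS, evict O (next use: never). Cache: [V Q B U Z S]
Total: 4 hits, 7 misses, 1 evictions

Answer: 1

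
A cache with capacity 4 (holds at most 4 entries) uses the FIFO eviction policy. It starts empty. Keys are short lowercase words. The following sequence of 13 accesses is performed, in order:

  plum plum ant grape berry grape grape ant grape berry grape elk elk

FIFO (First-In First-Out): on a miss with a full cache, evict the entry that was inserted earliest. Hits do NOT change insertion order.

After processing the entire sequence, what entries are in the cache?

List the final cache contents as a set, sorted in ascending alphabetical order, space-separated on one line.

FIFO simulation (capacity=4):
  1. access plum: MISS. Cache (old->new): [plum]
  2. access plum: HIT. Cache (old->new): [plum]
  3. access ant: MISS. Cache (old->new): [plum ant]
  4. access grape: MISS. Cache (old->new): [plum ant grape]
  5. access berry: MISS. Cache (old->new): [plum ant grape berry]
  6. access grape: HIT. Cache (old->new): [plum ant grape berry]
  7. access grape: HIT. Cache (old->new): [plum ant grape berry]
  8. access ant: HIT. Cache (old->new): [plum ant grape berry]
  9. access grape: HIT. Cache (old->new): [plum ant grape berry]
  10. access berry: HIT. Cache (old->new): [plum ant grape berry]
  11. access grape: HIT. Cache (old->new): [plum ant grape berry]
  12. access elk: MISS, evict plum. Cache (old->new): [ant grape berry elk]
  13. access elk: HIT. Cache (old->new): [ant grape berry elk]
Total: 8 hits, 5 misses, 1 evictions

Answer: ant berry elk grape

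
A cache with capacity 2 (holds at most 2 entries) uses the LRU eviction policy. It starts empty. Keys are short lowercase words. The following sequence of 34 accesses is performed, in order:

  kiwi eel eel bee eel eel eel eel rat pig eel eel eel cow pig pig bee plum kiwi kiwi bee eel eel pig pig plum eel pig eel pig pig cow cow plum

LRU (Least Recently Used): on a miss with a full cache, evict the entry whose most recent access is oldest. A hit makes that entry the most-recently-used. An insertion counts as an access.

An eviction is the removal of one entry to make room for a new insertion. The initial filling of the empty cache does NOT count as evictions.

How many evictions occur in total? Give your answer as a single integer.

LRU simulation (capacity=2):
  1. access kiwi: MISS. Cache (LRU->MRU): [kiwi]
  2. access eel: MISS. Cache (LRU->MRU): [kiwi eel]
  3. access eel: HIT. Cache (LRU->MRU): [kiwi eel]
  4. access bee: MISS, evict kiwi. Cache (LRU->MRU): [eel bee]
  5. access eel: HIT. Cache (LRU->MRU): [bee eel]
  6. access eel: HIT. Cache (LRU->MRU): [bee eel]
  7. access eel: HIT. Cache (LRU->MRU): [bee eel]
  8. access eel: HIT. Cache (LRU->MRU): [bee eel]
  9. access rat: MISS, evict bee. Cache (LRU->MRU): [eel rat]
  10. access pig: MISS, evict eel. Cache (LRU->MRU): [rat pig]
  11. access eel: MISS, evict rat. Cache (LRU->MRU): [pig eel]
  12. access eel: HIT. Cache (LRU->MRU): [pig eel]
  13. access eel: HIT. Cache (LRU->MRU): [pig eel]
  14. access cow: MISS, evict pig. Cache (LRU->MRU): [eel cow]
  15. access pig: MISS, evict eel. Cache (LRU->MRU): [cow pig]
  16. access pig: HIT. Cache (LRU->MRU): [cow pig]
  17. access bee: MISS, evict cow. Cache (LRU->MRU): [pig bee]
  18. access plum: MISS, evict pig. Cache (LRU->MRU): [bee plum]
  19. access kiwi: MISS, evict bee. Cache (LRU->MRU): [plum kiwi]
  20. access kiwi: HIT. Cache (LRU->MRU): [plum kiwi]
  21. access bee: MISS, evict plum. Cache (LRU->MRU): [kiwi bee]
  22. access eel: MISS, evict kiwi. Cache (LRU->MRU): [bee eel]
  23. access eel: HIT. Cache (LRU->MRU): [bee eel]
  24. access pig: MISS, evict bee. Cache (LRU->MRU): [eel pig]
  25. access pig: HIT. Cache (LRU->MRU): [eel pig]
  26. access plum: MISS, evict eel. Cache (LRU->MRU): [pig plum]
  27. access eel: MISS, evict pig. Cache (LRU->MRU): [plum eel]
  28. access pig: MISS, evict plum. Cache (LRU->MRU): [eel pig]
  29. access eel: HIT. Cache (LRU->MRU): [pig eel]
  30. access pig: HIT. Cache (LRU->MRU): [eel pig]
  31. access pig: HIT. Cache (LRU->MRU): [eel pig]
  32. access cow: MISS, evict eel. Cache (LRU->MRU): [pig cow]
  33. access cow: HIT. Cache (LRU->MRU): [pig cow]
  34. access plum: MISS, evict pig. Cache (LRU->MRU): [cow plum]
Total: 15 hits, 19 misses, 17 evictions

Answer: 17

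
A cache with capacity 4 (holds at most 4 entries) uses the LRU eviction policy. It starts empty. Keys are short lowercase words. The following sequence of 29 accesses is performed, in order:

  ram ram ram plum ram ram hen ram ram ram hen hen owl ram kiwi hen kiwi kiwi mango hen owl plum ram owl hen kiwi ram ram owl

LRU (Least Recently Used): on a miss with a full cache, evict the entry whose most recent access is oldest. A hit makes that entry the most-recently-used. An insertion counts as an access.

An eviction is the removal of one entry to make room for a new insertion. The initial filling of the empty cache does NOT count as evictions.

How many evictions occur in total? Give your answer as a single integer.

Answer: 6

Derivation:
LRU simulation (capacity=4):
  1. access ram: MISS. Cache (LRU->MRU): [ram]
  2. access ram: HIT. Cache (LRU->MRU): [ram]
  3. access ram: HIT. Cache (LRU->MRU): [ram]
  4. access plum: MISS. Cache (LRU->MRU): [ram plum]
  5. access ram: HIT. Cache (LRU->MRU): [plum ram]
  6. access ram: HIT. Cache (LRU->MRU): [plum ram]
  7. access hen: MISS. Cache (LRU->MRU): [plum ram hen]
  8. access ram: HIT. Cache (LRU->MRU): [plum hen ram]
  9. access ram: HIT. Cache (LRU->MRU): [plum hen ram]
  10. access ram: HIT. Cache (LRU->MRU): [plum hen ram]
  11. access hen: HIT. Cache (LRU->MRU): [plum ram hen]
  12. access hen: HIT. Cache (LRU->MRU): [plum ram hen]
  13. access owl: MISS. Cache (LRU->MRU): [plum ram hen owl]
  14. access ram: HIT. Cache (LRU->MRU): [plum hen owl ram]
  15. access kiwi: MISS, evict plum. Cache (LRU->MRU): [hen owl ram kiwi]
  16. access hen: HIT. Cache (LRU->MRU): [owl ram kiwi hen]
  17. access kiwi: HIT. Cache (LRU->MRU): [owl ram hen kiwi]
  18. access kiwi: HIT. Cache (LRU->MRU): [owl ram hen kiwi]
  19. access mango: MISS, evict owl. Cache (LRU->MRU): [ram hen kiwi mango]
  20. access hen: HIT. Cache (LRU->MRU): [ram kiwi mango hen]
  21. access owl: MISS, evict ram. Cache (LRU->MRU): [kiwi mango hen owl]
  22. access plum: MISS, evict kiwi. Cache (LRU->MRU): [mango hen owl plum]
  23. access ram: MISS, evict mango. Cache (LRU->MRU): [hen owl plum ram]
  24. access owl: HIT. Cache (LRU->MRU): [hen plum ram owl]
  25. access hen: HIT. Cache (LRU->MRU): [plum ram owl hen]
  26. access kiwi: MISS, evict plum. Cache (LRU->MRU): [ram owl hen kiwi]
  27. access ram: HIT. Cache (LRU->MRU): [owl hen kiwi ram]
  28. access ram: HIT. Cache (LRU->MRU): [owl hen kiwi ram]
  29. access owl: HIT. Cache (LRU->MRU): [hen kiwi ram owl]
Total: 19 hits, 10 misses, 6 evictions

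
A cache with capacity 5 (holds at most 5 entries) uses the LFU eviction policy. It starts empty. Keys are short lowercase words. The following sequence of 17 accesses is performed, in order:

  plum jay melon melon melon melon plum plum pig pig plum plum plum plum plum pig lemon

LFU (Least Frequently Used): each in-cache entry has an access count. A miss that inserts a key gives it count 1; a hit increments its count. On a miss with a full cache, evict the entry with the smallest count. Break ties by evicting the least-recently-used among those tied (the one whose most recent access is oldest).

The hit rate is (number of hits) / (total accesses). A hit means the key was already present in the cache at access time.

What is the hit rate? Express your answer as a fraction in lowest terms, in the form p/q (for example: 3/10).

Answer: 12/17

Derivation:
LFU simulation (capacity=5):
  1. access plum: MISS. Cache: [plum(c=1)]
  2. access jay: MISS. Cache: [plum(c=1) jay(c=1)]
  3. access melon: MISS. Cache: [plum(c=1) jay(c=1) melon(c=1)]
  4. access melon: HIT, count now 2. Cache: [plum(c=1) jay(c=1) melon(c=2)]
  5. access melon: HIT, count now 3. Cache: [plum(c=1) jay(c=1) melon(c=3)]
  6. access melon: HIT, count now 4. Cache: [plum(c=1) jay(c=1) melon(c=4)]
  7. access plum: HIT, count now 2. Cache: [jay(c=1) plum(c=2) melon(c=4)]
  8. access plum: HIT, count now 3. Cache: [jay(c=1) plum(c=3) melon(c=4)]
  9. access pig: MISS. Cache: [jay(c=1) pig(c=1) plum(c=3) melon(c=4)]
  10. access pig: HIT, count now 2. Cache: [jay(c=1) pig(c=2) plum(c=3) melon(c=4)]
  11. access plum: HIT, count now 4. Cache: [jay(c=1) pig(c=2) melon(c=4) plum(c=4)]
  12. access plum: HIT, count now 5. Cache: [jay(c=1) pig(c=2) melon(c=4) plum(c=5)]
  13. access plum: HIT, count now 6. Cache: [jay(c=1) pig(c=2) melon(c=4) plum(c=6)]
  14. access plum: HIT, count now 7. Cache: [jay(c=1) pig(c=2) melon(c=4) plum(c=7)]
  15. access plum: HIT, count now 8. Cache: [jay(c=1) pig(c=2) melon(c=4) plum(c=8)]
  16. access pig: HIT, count now 3. Cache: [jay(c=1) pig(c=3) melon(c=4) plum(c=8)]
  17. access lemon: MISS. Cache: [jay(c=1) lemon(c=1) pig(c=3) melon(c=4) plum(c=8)]
Total: 12 hits, 5 misses, 0 evictions

Hit rate = 12/17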